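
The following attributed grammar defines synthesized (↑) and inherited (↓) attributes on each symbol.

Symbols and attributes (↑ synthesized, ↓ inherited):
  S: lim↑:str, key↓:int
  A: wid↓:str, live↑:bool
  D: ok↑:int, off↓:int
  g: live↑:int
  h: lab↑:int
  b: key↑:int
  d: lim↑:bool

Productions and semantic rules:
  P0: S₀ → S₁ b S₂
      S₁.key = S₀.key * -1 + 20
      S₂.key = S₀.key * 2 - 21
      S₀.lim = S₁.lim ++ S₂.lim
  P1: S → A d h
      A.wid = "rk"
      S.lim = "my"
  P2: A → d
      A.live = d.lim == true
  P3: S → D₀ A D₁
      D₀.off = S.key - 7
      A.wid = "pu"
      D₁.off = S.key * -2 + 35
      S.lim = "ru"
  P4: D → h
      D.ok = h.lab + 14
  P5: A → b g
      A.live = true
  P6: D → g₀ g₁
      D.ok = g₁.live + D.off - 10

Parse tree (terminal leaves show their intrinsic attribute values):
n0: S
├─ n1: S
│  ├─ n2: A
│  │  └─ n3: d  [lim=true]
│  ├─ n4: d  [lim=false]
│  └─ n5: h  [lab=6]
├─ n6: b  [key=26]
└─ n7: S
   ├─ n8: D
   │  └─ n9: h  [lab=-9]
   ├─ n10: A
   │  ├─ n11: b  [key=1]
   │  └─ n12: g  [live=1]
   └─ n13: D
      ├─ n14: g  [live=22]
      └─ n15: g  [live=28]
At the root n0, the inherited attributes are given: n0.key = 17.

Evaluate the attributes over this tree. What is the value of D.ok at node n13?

1. n0.key = 17  [given at root]
2. n1.key = 3  [S₀.key * -1 + 20]
3. n2.wid = "rk"  ["rk"]
4. n3.lim = true  [terminal]
5. n2.live = true  [d.lim == true]
6. n4.lim = false  [terminal]
7. n5.lab = 6  [terminal]
8. n1.lim = "my"  ["my"]
9. n6.key = 26  [terminal]
10. n7.key = 13  [S₀.key * 2 - 21]
11. n8.off = 6  [S.key - 7]
12. n9.lab = -9  [terminal]
13. n8.ok = 5  [h.lab + 14]
14. n10.wid = "pu"  ["pu"]
15. n11.key = 1  [terminal]
16. n12.live = 1  [terminal]
17. n10.live = true  [true]
18. n13.off = 9  [S.key * -2 + 35]
19. n14.live = 22  [terminal]
20. n15.live = 28  [terminal]
21. n13.ok = 27  [g₁.live + D.off - 10]
22. n7.lim = "ru"  ["ru"]
23. n0.lim = "myru"  [S₁.lim ++ S₂.lim]

27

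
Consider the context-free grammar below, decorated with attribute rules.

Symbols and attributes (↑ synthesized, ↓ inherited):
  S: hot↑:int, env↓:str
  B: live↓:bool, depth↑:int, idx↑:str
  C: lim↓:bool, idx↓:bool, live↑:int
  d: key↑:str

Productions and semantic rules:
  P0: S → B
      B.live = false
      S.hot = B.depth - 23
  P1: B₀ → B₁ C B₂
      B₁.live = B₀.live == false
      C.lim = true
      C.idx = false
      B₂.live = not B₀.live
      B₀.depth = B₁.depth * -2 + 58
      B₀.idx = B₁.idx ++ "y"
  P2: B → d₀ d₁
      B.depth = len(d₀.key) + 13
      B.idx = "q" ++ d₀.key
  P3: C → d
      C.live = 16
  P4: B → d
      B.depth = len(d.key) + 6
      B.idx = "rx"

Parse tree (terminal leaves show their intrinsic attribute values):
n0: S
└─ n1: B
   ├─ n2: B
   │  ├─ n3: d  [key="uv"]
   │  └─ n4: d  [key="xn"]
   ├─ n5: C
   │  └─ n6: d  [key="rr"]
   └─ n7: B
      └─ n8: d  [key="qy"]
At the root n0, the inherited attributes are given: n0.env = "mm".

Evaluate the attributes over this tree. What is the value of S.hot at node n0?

1. n0.env = "mm"  [given at root]
2. n1.live = false  [false]
3. n2.live = true  [B₀.live == false]
4. n3.key = "uv"  [terminal]
5. n4.key = "xn"  [terminal]
6. n2.depth = 15  [len(d₀.key) + 13]
7. n2.idx = "quv"  ["q" ++ d₀.key]
8. n5.lim = true  [true]
9. n5.idx = false  [false]
10. n6.key = "rr"  [terminal]
11. n5.live = 16  [16]
12. n7.live = true  [not B₀.live]
13. n8.key = "qy"  [terminal]
14. n7.depth = 8  [len(d.key) + 6]
15. n7.idx = "rx"  ["rx"]
16. n1.depth = 28  [B₁.depth * -2 + 58]
17. n1.idx = "quvy"  [B₁.idx ++ "y"]
18. n0.hot = 5  [B.depth - 23]

5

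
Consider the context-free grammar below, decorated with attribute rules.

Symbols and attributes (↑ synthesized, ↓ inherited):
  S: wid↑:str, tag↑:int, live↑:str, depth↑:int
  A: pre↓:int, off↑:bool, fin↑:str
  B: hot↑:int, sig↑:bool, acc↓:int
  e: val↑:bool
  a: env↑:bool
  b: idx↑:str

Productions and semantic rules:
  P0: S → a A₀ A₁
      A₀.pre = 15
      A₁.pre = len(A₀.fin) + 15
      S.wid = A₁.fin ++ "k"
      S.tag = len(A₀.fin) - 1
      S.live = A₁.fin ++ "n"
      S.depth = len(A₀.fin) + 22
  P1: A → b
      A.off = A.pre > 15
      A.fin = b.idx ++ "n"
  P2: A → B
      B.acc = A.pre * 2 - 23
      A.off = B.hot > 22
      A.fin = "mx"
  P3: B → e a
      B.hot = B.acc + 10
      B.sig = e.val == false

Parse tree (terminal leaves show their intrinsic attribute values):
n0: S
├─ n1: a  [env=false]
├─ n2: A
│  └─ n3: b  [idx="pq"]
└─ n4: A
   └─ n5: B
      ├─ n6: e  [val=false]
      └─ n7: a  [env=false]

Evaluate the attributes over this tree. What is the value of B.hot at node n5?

23

1. n1.env = false  [terminal]
2. n2.pre = 15  [15]
3. n3.idx = "pq"  [terminal]
4. n2.off = false  [A.pre > 15]
5. n2.fin = "pqn"  [b.idx ++ "n"]
6. n4.pre = 18  [len(A₀.fin) + 15]
7. n5.acc = 13  [A.pre * 2 - 23]
8. n6.val = false  [terminal]
9. n7.env = false  [terminal]
10. n5.hot = 23  [B.acc + 10]
11. n5.sig = true  [e.val == false]
12. n4.off = true  [B.hot > 22]
13. n4.fin = "mx"  ["mx"]
14. n0.wid = "mxk"  [A₁.fin ++ "k"]
15. n0.tag = 2  [len(A₀.fin) - 1]
16. n0.live = "mxn"  [A₁.fin ++ "n"]
17. n0.depth = 25  [len(A₀.fin) + 22]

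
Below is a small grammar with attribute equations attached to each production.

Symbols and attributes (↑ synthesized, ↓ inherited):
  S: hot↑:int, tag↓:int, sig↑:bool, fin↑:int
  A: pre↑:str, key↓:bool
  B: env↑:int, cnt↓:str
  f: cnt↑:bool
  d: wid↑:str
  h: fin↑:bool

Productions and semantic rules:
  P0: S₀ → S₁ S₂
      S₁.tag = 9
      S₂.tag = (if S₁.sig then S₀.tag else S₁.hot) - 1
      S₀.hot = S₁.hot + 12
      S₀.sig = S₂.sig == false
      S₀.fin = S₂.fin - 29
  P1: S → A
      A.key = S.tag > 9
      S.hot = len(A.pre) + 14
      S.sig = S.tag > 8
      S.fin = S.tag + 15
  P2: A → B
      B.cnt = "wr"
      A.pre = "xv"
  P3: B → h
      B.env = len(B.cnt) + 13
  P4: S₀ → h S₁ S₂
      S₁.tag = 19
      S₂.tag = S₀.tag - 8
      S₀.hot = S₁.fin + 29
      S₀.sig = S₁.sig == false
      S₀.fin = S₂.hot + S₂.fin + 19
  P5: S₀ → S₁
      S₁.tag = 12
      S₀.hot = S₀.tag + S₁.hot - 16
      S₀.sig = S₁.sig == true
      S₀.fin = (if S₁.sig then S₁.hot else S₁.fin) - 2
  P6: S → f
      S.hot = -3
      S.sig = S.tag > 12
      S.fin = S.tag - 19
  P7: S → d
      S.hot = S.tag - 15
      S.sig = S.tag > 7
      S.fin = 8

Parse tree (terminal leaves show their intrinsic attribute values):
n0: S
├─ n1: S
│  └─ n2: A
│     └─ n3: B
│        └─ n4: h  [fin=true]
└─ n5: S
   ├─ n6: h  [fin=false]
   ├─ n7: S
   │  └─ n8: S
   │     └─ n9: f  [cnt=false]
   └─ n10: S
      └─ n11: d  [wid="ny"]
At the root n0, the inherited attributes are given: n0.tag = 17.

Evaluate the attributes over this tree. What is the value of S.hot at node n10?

-7

1. n0.tag = 17  [given at root]
2. n1.tag = 9  [9]
3. n2.key = false  [S.tag > 9]
4. n3.cnt = "wr"  ["wr"]
5. n4.fin = true  [terminal]
6. n3.env = 15  [len(B.cnt) + 13]
7. n2.pre = "xv"  ["xv"]
8. n1.hot = 16  [len(A.pre) + 14]
9. n1.sig = true  [S.tag > 8]
10. n1.fin = 24  [S.tag + 15]
11. n5.tag = 16  [(if S₁.sig then S₀.tag else S₁.hot) - 1]
12. n6.fin = false  [terminal]
13. n7.tag = 19  [19]
14. n8.tag = 12  [12]
15. n9.cnt = false  [terminal]
16. n8.hot = -3  [-3]
17. n8.sig = false  [S.tag > 12]
18. n8.fin = -7  [S.tag - 19]
19. n7.hot = 0  [S₀.tag + S₁.hot - 16]
20. n7.sig = false  [S₁.sig == true]
21. n7.fin = -9  [(if S₁.sig then S₁.hot else S₁.fin) - 2]
22. n10.tag = 8  [S₀.tag - 8]
23. n11.wid = "ny"  [terminal]
24. n10.hot = -7  [S.tag - 15]
25. n10.sig = true  [S.tag > 7]
26. n10.fin = 8  [8]
27. n5.hot = 20  [S₁.fin + 29]
28. n5.sig = true  [S₁.sig == false]
29. n5.fin = 20  [S₂.hot + S₂.fin + 19]
30. n0.hot = 28  [S₁.hot + 12]
31. n0.sig = false  [S₂.sig == false]
32. n0.fin = -9  [S₂.fin - 29]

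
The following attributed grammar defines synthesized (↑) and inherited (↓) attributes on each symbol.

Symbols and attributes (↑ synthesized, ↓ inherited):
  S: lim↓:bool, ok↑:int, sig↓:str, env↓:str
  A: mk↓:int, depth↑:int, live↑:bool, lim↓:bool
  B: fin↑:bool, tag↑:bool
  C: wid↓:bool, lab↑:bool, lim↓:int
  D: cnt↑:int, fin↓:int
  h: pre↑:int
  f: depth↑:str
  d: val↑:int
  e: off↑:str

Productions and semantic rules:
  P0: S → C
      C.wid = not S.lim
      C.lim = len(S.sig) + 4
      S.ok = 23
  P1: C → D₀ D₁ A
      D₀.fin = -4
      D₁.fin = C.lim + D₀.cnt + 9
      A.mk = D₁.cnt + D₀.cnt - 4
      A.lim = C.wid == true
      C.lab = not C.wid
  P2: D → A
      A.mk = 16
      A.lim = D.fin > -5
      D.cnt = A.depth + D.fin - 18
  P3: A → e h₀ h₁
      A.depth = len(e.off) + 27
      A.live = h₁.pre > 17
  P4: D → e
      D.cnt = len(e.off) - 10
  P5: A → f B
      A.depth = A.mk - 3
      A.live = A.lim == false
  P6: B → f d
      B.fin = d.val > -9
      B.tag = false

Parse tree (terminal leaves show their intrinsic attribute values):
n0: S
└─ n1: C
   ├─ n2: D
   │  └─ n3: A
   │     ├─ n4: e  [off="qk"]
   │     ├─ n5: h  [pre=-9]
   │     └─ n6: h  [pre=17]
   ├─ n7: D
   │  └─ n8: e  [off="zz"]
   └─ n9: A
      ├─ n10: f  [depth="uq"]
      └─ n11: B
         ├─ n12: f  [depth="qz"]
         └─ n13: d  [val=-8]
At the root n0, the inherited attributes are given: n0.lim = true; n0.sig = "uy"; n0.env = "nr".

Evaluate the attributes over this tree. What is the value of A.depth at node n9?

-8

1. n0.lim = true  [given at root]
2. n0.sig = "uy"  [given at root]
3. n0.env = "nr"  [given at root]
4. n1.wid = false  [not S.lim]
5. n1.lim = 6  [len(S.sig) + 4]
6. n2.fin = -4  [-4]
7. n3.mk = 16  [16]
8. n3.lim = true  [D.fin > -5]
9. n4.off = "qk"  [terminal]
10. n5.pre = -9  [terminal]
11. n6.pre = 17  [terminal]
12. n3.depth = 29  [len(e.off) + 27]
13. n3.live = false  [h₁.pre > 17]
14. n2.cnt = 7  [A.depth + D.fin - 18]
15. n7.fin = 22  [C.lim + D₀.cnt + 9]
16. n8.off = "zz"  [terminal]
17. n7.cnt = -8  [len(e.off) - 10]
18. n9.mk = -5  [D₁.cnt + D₀.cnt - 4]
19. n9.lim = false  [C.wid == true]
20. n10.depth = "uq"  [terminal]
21. n12.depth = "qz"  [terminal]
22. n13.val = -8  [terminal]
23. n11.fin = true  [d.val > -9]
24. n11.tag = false  [false]
25. n9.depth = -8  [A.mk - 3]
26. n9.live = true  [A.lim == false]
27. n1.lab = true  [not C.wid]
28. n0.ok = 23  [23]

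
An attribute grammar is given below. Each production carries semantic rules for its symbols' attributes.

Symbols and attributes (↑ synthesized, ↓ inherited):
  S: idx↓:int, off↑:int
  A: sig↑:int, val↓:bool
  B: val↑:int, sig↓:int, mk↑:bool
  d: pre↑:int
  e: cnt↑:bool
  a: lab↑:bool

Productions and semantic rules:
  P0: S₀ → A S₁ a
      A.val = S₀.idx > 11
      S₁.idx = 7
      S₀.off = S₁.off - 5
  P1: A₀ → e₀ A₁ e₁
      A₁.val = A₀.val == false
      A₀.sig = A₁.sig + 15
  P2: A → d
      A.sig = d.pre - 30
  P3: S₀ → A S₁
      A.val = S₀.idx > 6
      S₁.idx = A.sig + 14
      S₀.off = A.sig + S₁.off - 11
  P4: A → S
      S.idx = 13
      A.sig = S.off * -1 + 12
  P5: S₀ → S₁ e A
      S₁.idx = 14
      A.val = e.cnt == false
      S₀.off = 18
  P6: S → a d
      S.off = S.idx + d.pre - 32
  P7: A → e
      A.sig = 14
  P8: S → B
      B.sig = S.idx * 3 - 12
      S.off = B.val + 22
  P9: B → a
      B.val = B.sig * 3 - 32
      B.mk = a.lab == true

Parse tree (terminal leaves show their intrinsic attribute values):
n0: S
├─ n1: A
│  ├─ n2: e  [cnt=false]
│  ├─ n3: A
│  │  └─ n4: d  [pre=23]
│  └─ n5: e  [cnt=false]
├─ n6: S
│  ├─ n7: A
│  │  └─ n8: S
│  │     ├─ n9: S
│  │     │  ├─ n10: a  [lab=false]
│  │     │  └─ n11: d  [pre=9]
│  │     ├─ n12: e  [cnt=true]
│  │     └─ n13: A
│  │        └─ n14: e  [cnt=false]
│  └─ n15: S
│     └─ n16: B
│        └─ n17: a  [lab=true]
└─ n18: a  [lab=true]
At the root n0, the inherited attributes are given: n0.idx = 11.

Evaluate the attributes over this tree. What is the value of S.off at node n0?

4

1. n0.idx = 11  [given at root]
2. n1.val = false  [S₀.idx > 11]
3. n2.cnt = false  [terminal]
4. n3.val = true  [A₀.val == false]
5. n4.pre = 23  [terminal]
6. n3.sig = -7  [d.pre - 30]
7. n5.cnt = false  [terminal]
8. n1.sig = 8  [A₁.sig + 15]
9. n6.idx = 7  [7]
10. n7.val = true  [S₀.idx > 6]
11. n8.idx = 13  [13]
12. n9.idx = 14  [14]
13. n10.lab = false  [terminal]
14. n11.pre = 9  [terminal]
15. n9.off = -9  [S.idx + d.pre - 32]
16. n12.cnt = true  [terminal]
17. n13.val = false  [e.cnt == false]
18. n14.cnt = false  [terminal]
19. n13.sig = 14  [14]
20. n8.off = 18  [18]
21. n7.sig = -6  [S.off * -1 + 12]
22. n15.idx = 8  [A.sig + 14]
23. n16.sig = 12  [S.idx * 3 - 12]
24. n17.lab = true  [terminal]
25. n16.val = 4  [B.sig * 3 - 32]
26. n16.mk = true  [a.lab == true]
27. n15.off = 26  [B.val + 22]
28. n6.off = 9  [A.sig + S₁.off - 11]
29. n18.lab = true  [terminal]
30. n0.off = 4  [S₁.off - 5]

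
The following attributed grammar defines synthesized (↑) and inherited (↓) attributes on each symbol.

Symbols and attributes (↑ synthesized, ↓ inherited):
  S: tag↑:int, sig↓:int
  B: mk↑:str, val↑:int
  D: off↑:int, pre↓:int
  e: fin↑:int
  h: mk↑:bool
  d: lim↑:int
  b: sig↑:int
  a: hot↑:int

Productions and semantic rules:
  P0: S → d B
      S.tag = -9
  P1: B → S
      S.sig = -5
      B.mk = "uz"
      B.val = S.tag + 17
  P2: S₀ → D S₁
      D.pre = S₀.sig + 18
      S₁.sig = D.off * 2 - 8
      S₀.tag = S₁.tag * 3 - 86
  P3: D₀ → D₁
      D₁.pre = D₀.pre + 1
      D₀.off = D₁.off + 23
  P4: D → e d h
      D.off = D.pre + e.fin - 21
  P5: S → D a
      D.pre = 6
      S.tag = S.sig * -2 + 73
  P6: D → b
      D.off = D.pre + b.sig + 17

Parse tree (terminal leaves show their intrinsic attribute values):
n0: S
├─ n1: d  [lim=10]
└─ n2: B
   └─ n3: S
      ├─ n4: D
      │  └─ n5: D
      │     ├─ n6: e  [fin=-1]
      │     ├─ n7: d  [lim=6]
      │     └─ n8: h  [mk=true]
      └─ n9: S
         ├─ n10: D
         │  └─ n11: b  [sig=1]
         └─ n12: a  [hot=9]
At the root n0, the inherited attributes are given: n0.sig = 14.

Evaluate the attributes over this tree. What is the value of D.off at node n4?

1. n0.sig = 14  [given at root]
2. n1.lim = 10  [terminal]
3. n3.sig = -5  [-5]
4. n4.pre = 13  [S₀.sig + 18]
5. n5.pre = 14  [D₀.pre + 1]
6. n6.fin = -1  [terminal]
7. n7.lim = 6  [terminal]
8. n8.mk = true  [terminal]
9. n5.off = -8  [D.pre + e.fin - 21]
10. n4.off = 15  [D₁.off + 23]
11. n9.sig = 22  [D.off * 2 - 8]
12. n10.pre = 6  [6]
13. n11.sig = 1  [terminal]
14. n10.off = 24  [D.pre + b.sig + 17]
15. n12.hot = 9  [terminal]
16. n9.tag = 29  [S.sig * -2 + 73]
17. n3.tag = 1  [S₁.tag * 3 - 86]
18. n2.mk = "uz"  ["uz"]
19. n2.val = 18  [S.tag + 17]
20. n0.tag = -9  [-9]

15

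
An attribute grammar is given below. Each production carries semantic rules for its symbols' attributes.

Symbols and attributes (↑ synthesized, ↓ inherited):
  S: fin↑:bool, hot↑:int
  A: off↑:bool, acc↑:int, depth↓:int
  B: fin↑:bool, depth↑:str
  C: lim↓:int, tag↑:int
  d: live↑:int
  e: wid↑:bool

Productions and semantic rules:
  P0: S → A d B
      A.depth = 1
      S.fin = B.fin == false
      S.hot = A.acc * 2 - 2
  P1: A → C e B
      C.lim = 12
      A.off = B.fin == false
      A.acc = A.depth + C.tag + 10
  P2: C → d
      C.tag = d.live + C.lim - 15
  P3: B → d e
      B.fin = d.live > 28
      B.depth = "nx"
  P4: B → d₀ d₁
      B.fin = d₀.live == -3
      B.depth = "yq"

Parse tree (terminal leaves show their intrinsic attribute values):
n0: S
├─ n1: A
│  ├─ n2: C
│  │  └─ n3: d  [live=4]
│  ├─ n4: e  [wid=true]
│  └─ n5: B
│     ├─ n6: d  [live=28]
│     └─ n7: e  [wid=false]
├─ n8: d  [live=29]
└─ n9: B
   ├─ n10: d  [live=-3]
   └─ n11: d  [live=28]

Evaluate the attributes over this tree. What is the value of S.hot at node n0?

22

1. n1.depth = 1  [1]
2. n2.lim = 12  [12]
3. n3.live = 4  [terminal]
4. n2.tag = 1  [d.live + C.lim - 15]
5. n4.wid = true  [terminal]
6. n6.live = 28  [terminal]
7. n7.wid = false  [terminal]
8. n5.fin = false  [d.live > 28]
9. n5.depth = "nx"  ["nx"]
10. n1.off = true  [B.fin == false]
11. n1.acc = 12  [A.depth + C.tag + 10]
12. n8.live = 29  [terminal]
13. n10.live = -3  [terminal]
14. n11.live = 28  [terminal]
15. n9.fin = true  [d₀.live == -3]
16. n9.depth = "yq"  ["yq"]
17. n0.fin = false  [B.fin == false]
18. n0.hot = 22  [A.acc * 2 - 2]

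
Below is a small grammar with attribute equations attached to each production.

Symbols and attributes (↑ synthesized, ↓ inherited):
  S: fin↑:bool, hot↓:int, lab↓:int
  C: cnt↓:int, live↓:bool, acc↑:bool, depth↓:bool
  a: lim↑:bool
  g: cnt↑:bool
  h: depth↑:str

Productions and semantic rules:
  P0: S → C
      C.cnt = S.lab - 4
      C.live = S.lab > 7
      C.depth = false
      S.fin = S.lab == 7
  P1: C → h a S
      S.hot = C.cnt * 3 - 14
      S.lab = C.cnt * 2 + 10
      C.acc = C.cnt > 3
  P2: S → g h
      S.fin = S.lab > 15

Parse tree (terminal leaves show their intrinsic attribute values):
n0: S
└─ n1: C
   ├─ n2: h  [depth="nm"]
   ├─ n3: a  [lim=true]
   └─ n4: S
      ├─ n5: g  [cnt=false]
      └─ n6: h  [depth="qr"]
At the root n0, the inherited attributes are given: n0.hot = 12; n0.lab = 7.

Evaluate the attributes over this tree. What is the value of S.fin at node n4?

true

1. n0.hot = 12  [given at root]
2. n0.lab = 7  [given at root]
3. n1.cnt = 3  [S.lab - 4]
4. n1.live = false  [S.lab > 7]
5. n1.depth = false  [false]
6. n2.depth = "nm"  [terminal]
7. n3.lim = true  [terminal]
8. n4.hot = -5  [C.cnt * 3 - 14]
9. n4.lab = 16  [C.cnt * 2 + 10]
10. n5.cnt = false  [terminal]
11. n6.depth = "qr"  [terminal]
12. n4.fin = true  [S.lab > 15]
13. n1.acc = false  [C.cnt > 3]
14. n0.fin = true  [S.lab == 7]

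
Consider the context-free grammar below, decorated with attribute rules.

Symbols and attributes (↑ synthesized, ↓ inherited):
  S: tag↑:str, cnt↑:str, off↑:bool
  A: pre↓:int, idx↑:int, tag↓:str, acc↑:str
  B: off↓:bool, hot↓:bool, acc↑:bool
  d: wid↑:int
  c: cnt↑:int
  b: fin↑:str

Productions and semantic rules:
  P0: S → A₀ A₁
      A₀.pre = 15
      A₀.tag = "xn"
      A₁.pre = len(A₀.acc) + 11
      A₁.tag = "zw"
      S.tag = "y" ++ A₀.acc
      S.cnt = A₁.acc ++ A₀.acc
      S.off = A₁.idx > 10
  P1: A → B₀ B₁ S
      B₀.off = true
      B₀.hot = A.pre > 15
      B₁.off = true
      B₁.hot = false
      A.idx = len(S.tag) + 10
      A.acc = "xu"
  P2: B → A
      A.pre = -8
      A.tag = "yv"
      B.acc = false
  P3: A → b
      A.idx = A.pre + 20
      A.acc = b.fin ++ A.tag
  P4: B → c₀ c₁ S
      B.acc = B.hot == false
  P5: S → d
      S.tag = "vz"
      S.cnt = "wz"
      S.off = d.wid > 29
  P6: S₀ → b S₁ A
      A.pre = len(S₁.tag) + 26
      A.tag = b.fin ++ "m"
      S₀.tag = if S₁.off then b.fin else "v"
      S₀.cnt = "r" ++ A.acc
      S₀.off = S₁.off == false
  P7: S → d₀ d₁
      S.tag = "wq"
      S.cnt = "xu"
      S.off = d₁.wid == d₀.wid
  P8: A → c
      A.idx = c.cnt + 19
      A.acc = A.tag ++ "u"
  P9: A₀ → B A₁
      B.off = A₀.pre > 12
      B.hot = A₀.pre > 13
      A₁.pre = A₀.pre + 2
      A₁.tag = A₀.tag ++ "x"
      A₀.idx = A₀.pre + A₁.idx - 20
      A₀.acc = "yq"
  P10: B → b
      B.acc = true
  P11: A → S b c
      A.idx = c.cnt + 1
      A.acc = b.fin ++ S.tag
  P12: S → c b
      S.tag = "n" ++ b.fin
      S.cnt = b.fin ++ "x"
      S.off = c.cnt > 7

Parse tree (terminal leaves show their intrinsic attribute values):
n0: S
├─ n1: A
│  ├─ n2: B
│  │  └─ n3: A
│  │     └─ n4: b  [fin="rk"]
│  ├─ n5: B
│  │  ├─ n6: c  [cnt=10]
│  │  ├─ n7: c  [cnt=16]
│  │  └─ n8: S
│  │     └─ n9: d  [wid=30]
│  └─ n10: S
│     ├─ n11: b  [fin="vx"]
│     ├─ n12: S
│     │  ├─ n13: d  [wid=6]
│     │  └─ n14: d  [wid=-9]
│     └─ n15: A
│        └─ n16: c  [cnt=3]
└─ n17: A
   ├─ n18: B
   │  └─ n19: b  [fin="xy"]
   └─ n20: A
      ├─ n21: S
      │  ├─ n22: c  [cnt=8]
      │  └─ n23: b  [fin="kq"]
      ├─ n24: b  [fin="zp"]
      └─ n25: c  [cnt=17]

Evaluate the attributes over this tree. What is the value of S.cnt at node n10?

1. n1.pre = 15  [15]
2. n1.tag = "xn"  ["xn"]
3. n2.off = true  [true]
4. n2.hot = false  [A.pre > 15]
5. n3.pre = -8  [-8]
6. n3.tag = "yv"  ["yv"]
7. n4.fin = "rk"  [terminal]
8. n3.idx = 12  [A.pre + 20]
9. n3.acc = "rkyv"  [b.fin ++ A.tag]
10. n2.acc = false  [false]
11. n5.off = true  [true]
12. n5.hot = false  [false]
13. n6.cnt = 10  [terminal]
14. n7.cnt = 16  [terminal]
15. n9.wid = 30  [terminal]
16. n8.tag = "vz"  ["vz"]
17. n8.cnt = "wz"  ["wz"]
18. n8.off = true  [d.wid > 29]
19. n5.acc = true  [B.hot == false]
20. n11.fin = "vx"  [terminal]
21. n13.wid = 6  [terminal]
22. n14.wid = -9  [terminal]
23. n12.tag = "wq"  ["wq"]
24. n12.cnt = "xu"  ["xu"]
25. n12.off = false  [d₁.wid == d₀.wid]
26. n15.pre = 28  [len(S₁.tag) + 26]
27. n15.tag = "vxm"  [b.fin ++ "m"]
28. n16.cnt = 3  [terminal]
29. n15.idx = 22  [c.cnt + 19]
30. n15.acc = "vxmu"  [A.tag ++ "u"]
31. n10.tag = "v"  [if S₁.off then b.fin else "v"]
32. n10.cnt = "rvxmu"  ["r" ++ A.acc]
33. n10.off = true  [S₁.off == false]
34. n1.idx = 11  [len(S.tag) + 10]
35. n1.acc = "xu"  ["xu"]
36. n17.pre = 13  [len(A₀.acc) + 11]
37. n17.tag = "zw"  ["zw"]
38. n18.off = true  [A₀.pre > 12]
39. n18.hot = false  [A₀.pre > 13]
40. n19.fin = "xy"  [terminal]
41. n18.acc = true  [true]
42. n20.pre = 15  [A₀.pre + 2]
43. n20.tag = "zwx"  [A₀.tag ++ "x"]
44. n22.cnt = 8  [terminal]
45. n23.fin = "kq"  [terminal]
46. n21.tag = "nkq"  ["n" ++ b.fin]
47. n21.cnt = "kqx"  [b.fin ++ "x"]
48. n21.off = true  [c.cnt > 7]
49. n24.fin = "zp"  [terminal]
50. n25.cnt = 17  [terminal]
51. n20.idx = 18  [c.cnt + 1]
52. n20.acc = "zpnkq"  [b.fin ++ S.tag]
53. n17.idx = 11  [A₀.pre + A₁.idx - 20]
54. n17.acc = "yq"  ["yq"]
55. n0.tag = "yxu"  ["y" ++ A₀.acc]
56. n0.cnt = "yqxu"  [A₁.acc ++ A₀.acc]
57. n0.off = true  [A₁.idx > 10]

"rvxmu"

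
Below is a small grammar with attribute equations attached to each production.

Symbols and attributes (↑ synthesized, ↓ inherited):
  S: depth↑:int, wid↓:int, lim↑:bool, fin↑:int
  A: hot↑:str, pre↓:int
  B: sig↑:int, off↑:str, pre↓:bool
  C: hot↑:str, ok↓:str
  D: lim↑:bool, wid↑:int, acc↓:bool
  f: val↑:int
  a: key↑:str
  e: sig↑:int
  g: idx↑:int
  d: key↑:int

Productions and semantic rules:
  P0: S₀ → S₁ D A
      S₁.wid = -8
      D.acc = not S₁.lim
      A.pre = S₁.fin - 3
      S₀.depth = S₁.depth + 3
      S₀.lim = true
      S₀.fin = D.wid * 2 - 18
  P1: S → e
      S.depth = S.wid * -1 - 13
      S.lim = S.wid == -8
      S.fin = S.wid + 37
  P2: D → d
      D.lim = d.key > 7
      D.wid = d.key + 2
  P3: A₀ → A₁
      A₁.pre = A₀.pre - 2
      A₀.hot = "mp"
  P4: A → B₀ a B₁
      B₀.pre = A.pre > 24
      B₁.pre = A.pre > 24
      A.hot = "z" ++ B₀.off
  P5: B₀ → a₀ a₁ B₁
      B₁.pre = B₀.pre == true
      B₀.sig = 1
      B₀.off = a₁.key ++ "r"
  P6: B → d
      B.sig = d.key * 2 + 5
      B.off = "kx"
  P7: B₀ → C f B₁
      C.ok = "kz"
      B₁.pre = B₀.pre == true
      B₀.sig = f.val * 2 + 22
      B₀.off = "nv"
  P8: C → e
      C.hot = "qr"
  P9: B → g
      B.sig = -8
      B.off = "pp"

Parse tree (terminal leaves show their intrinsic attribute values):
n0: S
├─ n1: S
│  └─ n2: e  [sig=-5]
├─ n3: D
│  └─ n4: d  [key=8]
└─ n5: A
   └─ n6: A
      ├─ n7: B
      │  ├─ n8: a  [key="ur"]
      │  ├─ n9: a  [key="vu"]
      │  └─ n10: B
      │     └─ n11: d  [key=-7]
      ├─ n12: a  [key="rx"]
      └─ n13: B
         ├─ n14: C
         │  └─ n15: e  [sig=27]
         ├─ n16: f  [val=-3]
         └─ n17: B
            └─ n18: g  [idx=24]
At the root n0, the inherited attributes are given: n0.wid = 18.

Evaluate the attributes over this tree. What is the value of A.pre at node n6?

1. n0.wid = 18  [given at root]
2. n1.wid = -8  [-8]
3. n2.sig = -5  [terminal]
4. n1.depth = -5  [S.wid * -1 - 13]
5. n1.lim = true  [S.wid == -8]
6. n1.fin = 29  [S.wid + 37]
7. n3.acc = false  [not S₁.lim]
8. n4.key = 8  [terminal]
9. n3.lim = true  [d.key > 7]
10. n3.wid = 10  [d.key + 2]
11. n5.pre = 26  [S₁.fin - 3]
12. n6.pre = 24  [A₀.pre - 2]
13. n7.pre = false  [A.pre > 24]
14. n8.key = "ur"  [terminal]
15. n9.key = "vu"  [terminal]
16. n10.pre = false  [B₀.pre == true]
17. n11.key = -7  [terminal]
18. n10.sig = -9  [d.key * 2 + 5]
19. n10.off = "kx"  ["kx"]
20. n7.sig = 1  [1]
21. n7.off = "vur"  [a₁.key ++ "r"]
22. n12.key = "rx"  [terminal]
23. n13.pre = false  [A.pre > 24]
24. n14.ok = "kz"  ["kz"]
25. n15.sig = 27  [terminal]
26. n14.hot = "qr"  ["qr"]
27. n16.val = -3  [terminal]
28. n17.pre = false  [B₀.pre == true]
29. n18.idx = 24  [terminal]
30. n17.sig = -8  [-8]
31. n17.off = "pp"  ["pp"]
32. n13.sig = 16  [f.val * 2 + 22]
33. n13.off = "nv"  ["nv"]
34. n6.hot = "zvur"  ["z" ++ B₀.off]
35. n5.hot = "mp"  ["mp"]
36. n0.depth = -2  [S₁.depth + 3]
37. n0.lim = true  [true]
38. n0.fin = 2  [D.wid * 2 - 18]

24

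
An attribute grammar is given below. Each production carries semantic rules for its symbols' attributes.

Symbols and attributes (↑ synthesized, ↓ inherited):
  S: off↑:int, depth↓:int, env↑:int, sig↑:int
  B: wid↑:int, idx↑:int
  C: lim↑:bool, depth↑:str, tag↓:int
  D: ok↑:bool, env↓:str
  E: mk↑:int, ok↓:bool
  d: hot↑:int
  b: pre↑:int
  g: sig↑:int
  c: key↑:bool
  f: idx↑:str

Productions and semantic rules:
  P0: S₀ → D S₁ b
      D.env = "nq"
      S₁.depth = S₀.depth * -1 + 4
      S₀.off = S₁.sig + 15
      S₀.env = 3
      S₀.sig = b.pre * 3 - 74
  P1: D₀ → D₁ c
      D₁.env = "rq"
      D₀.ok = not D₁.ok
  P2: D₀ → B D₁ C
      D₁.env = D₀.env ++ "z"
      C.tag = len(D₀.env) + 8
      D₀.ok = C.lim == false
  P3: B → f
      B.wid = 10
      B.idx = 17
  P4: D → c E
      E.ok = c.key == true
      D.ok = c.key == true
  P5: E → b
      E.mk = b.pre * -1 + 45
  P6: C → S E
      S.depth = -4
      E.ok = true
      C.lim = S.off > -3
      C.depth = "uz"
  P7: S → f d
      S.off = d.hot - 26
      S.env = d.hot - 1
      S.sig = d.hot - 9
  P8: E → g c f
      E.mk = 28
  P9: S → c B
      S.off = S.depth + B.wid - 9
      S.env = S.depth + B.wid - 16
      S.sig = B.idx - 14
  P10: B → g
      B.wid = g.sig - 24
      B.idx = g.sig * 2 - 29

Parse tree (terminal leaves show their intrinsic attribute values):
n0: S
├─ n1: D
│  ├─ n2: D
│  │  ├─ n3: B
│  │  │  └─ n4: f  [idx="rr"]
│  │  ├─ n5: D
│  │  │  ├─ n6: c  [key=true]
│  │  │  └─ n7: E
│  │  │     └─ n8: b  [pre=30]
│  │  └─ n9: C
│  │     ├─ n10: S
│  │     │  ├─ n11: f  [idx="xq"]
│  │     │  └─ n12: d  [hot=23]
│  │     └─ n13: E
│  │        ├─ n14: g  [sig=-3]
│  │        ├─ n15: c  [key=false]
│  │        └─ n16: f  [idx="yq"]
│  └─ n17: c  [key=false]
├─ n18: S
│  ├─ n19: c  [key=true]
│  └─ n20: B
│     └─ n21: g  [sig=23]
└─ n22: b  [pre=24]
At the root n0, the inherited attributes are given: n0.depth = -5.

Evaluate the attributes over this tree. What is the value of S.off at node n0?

1. n0.depth = -5  [given at root]
2. n1.env = "nq"  ["nq"]
3. n2.env = "rq"  ["rq"]
4. n4.idx = "rr"  [terminal]
5. n3.wid = 10  [10]
6. n3.idx = 17  [17]
7. n5.env = "rqz"  [D₀.env ++ "z"]
8. n6.key = true  [terminal]
9. n7.ok = true  [c.key == true]
10. n8.pre = 30  [terminal]
11. n7.mk = 15  [b.pre * -1 + 45]
12. n5.ok = true  [c.key == true]
13. n9.tag = 10  [len(D₀.env) + 8]
14. n10.depth = -4  [-4]
15. n11.idx = "xq"  [terminal]
16. n12.hot = 23  [terminal]
17. n10.off = -3  [d.hot - 26]
18. n10.env = 22  [d.hot - 1]
19. n10.sig = 14  [d.hot - 9]
20. n13.ok = true  [true]
21. n14.sig = -3  [terminal]
22. n15.key = false  [terminal]
23. n16.idx = "yq"  [terminal]
24. n13.mk = 28  [28]
25. n9.lim = false  [S.off > -3]
26. n9.depth = "uz"  ["uz"]
27. n2.ok = true  [C.lim == false]
28. n17.key = false  [terminal]
29. n1.ok = false  [not D₁.ok]
30. n18.depth = 9  [S₀.depth * -1 + 4]
31. n19.key = true  [terminal]
32. n21.sig = 23  [terminal]
33. n20.wid = -1  [g.sig - 24]
34. n20.idx = 17  [g.sig * 2 - 29]
35. n18.off = -1  [S.depth + B.wid - 9]
36. n18.env = -8  [S.depth + B.wid - 16]
37. n18.sig = 3  [B.idx - 14]
38. n22.pre = 24  [terminal]
39. n0.off = 18  [S₁.sig + 15]
40. n0.env = 3  [3]
41. n0.sig = -2  [b.pre * 3 - 74]

18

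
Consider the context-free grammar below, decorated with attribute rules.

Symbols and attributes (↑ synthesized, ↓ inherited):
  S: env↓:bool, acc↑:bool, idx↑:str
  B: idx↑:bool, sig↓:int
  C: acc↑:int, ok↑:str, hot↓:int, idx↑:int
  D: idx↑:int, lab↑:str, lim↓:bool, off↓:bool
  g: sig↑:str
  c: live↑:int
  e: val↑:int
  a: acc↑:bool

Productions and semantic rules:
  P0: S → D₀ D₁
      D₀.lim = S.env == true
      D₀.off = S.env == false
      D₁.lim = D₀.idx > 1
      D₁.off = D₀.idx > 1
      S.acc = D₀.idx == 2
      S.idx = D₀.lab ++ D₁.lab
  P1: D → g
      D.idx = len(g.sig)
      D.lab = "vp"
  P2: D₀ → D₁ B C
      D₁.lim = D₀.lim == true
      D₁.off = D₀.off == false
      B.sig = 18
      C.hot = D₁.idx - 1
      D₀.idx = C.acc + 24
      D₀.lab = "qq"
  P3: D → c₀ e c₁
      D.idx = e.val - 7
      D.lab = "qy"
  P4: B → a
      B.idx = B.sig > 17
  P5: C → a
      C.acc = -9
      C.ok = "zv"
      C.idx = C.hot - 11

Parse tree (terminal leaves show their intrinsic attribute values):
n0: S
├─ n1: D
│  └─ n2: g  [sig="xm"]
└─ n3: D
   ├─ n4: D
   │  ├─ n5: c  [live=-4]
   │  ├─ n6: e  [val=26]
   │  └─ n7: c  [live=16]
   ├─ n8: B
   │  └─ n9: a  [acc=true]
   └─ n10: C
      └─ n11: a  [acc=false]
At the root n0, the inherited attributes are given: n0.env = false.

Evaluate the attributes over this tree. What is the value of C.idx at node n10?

1. n0.env = false  [given at root]
2. n1.lim = false  [S.env == true]
3. n1.off = true  [S.env == false]
4. n2.sig = "xm"  [terminal]
5. n1.idx = 2  [len(g.sig)]
6. n1.lab = "vp"  ["vp"]
7. n3.lim = true  [D₀.idx > 1]
8. n3.off = true  [D₀.idx > 1]
9. n4.lim = true  [D₀.lim == true]
10. n4.off = false  [D₀.off == false]
11. n5.live = -4  [terminal]
12. n6.val = 26  [terminal]
13. n7.live = 16  [terminal]
14. n4.idx = 19  [e.val - 7]
15. n4.lab = "qy"  ["qy"]
16. n8.sig = 18  [18]
17. n9.acc = true  [terminal]
18. n8.idx = true  [B.sig > 17]
19. n10.hot = 18  [D₁.idx - 1]
20. n11.acc = false  [terminal]
21. n10.acc = -9  [-9]
22. n10.ok = "zv"  ["zv"]
23. n10.idx = 7  [C.hot - 11]
24. n3.idx = 15  [C.acc + 24]
25. n3.lab = "qq"  ["qq"]
26. n0.acc = true  [D₀.idx == 2]
27. n0.idx = "vpqq"  [D₀.lab ++ D₁.lab]

7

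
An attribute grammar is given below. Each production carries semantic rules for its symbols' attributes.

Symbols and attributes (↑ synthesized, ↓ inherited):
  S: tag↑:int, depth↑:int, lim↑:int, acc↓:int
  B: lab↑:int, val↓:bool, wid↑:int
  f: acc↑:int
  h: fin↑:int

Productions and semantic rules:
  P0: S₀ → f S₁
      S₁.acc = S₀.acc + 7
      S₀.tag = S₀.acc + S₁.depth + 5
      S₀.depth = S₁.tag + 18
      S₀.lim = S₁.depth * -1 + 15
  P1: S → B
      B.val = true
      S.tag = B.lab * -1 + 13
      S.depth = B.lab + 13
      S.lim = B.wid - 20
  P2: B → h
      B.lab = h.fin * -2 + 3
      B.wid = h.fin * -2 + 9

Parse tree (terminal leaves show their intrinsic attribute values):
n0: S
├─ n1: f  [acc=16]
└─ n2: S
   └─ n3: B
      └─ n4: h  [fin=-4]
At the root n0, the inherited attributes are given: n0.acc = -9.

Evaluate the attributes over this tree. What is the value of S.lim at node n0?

-9

1. n0.acc = -9  [given at root]
2. n1.acc = 16  [terminal]
3. n2.acc = -2  [S₀.acc + 7]
4. n3.val = true  [true]
5. n4.fin = -4  [terminal]
6. n3.lab = 11  [h.fin * -2 + 3]
7. n3.wid = 17  [h.fin * -2 + 9]
8. n2.tag = 2  [B.lab * -1 + 13]
9. n2.depth = 24  [B.lab + 13]
10. n2.lim = -3  [B.wid - 20]
11. n0.tag = 20  [S₀.acc + S₁.depth + 5]
12. n0.depth = 20  [S₁.tag + 18]
13. n0.lim = -9  [S₁.depth * -1 + 15]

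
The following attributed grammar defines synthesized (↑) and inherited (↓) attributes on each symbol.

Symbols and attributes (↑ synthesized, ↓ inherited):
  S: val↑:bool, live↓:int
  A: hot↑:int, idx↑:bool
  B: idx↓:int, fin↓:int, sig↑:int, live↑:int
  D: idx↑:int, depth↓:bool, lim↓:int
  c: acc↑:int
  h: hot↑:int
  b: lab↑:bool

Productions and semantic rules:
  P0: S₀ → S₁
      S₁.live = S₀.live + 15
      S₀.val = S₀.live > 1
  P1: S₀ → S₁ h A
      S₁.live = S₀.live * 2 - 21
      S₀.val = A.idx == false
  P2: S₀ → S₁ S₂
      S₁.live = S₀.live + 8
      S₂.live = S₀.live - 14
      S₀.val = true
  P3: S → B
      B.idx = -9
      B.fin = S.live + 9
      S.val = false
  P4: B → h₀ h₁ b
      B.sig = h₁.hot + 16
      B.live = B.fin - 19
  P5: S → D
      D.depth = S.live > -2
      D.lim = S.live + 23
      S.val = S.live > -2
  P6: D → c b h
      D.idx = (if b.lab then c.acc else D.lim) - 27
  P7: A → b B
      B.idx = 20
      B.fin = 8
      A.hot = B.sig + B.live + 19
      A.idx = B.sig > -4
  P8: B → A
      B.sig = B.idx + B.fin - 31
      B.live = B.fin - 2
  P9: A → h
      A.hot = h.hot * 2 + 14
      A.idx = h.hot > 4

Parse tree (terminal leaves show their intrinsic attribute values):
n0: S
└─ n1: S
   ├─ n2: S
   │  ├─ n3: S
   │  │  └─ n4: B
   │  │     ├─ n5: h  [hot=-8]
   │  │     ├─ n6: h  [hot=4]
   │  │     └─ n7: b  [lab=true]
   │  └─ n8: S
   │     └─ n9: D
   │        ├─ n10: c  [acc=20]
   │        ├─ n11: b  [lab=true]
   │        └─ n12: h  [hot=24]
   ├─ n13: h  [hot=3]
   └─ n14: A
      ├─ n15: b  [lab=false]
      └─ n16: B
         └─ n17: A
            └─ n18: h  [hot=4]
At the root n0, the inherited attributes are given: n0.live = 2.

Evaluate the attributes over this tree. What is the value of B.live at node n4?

1. n0.live = 2  [given at root]
2. n1.live = 17  [S₀.live + 15]
3. n2.live = 13  [S₀.live * 2 - 21]
4. n3.live = 21  [S₀.live + 8]
5. n4.idx = -9  [-9]
6. n4.fin = 30  [S.live + 9]
7. n5.hot = -8  [terminal]
8. n6.hot = 4  [terminal]
9. n7.lab = true  [terminal]
10. n4.sig = 20  [h₁.hot + 16]
11. n4.live = 11  [B.fin - 19]
12. n3.val = false  [false]
13. n8.live = -1  [S₀.live - 14]
14. n9.depth = true  [S.live > -2]
15. n9.lim = 22  [S.live + 23]
16. n10.acc = 20  [terminal]
17. n11.lab = true  [terminal]
18. n12.hot = 24  [terminal]
19. n9.idx = -7  [(if b.lab then c.acc else D.lim) - 27]
20. n8.val = true  [S.live > -2]
21. n2.val = true  [true]
22. n13.hot = 3  [terminal]
23. n15.lab = false  [terminal]
24. n16.idx = 20  [20]
25. n16.fin = 8  [8]
26. n18.hot = 4  [terminal]
27. n17.hot = 22  [h.hot * 2 + 14]
28. n17.idx = false  [h.hot > 4]
29. n16.sig = -3  [B.idx + B.fin - 31]
30. n16.live = 6  [B.fin - 2]
31. n14.hot = 22  [B.sig + B.live + 19]
32. n14.idx = true  [B.sig > -4]
33. n1.val = false  [A.idx == false]
34. n0.val = true  [S₀.live > 1]

11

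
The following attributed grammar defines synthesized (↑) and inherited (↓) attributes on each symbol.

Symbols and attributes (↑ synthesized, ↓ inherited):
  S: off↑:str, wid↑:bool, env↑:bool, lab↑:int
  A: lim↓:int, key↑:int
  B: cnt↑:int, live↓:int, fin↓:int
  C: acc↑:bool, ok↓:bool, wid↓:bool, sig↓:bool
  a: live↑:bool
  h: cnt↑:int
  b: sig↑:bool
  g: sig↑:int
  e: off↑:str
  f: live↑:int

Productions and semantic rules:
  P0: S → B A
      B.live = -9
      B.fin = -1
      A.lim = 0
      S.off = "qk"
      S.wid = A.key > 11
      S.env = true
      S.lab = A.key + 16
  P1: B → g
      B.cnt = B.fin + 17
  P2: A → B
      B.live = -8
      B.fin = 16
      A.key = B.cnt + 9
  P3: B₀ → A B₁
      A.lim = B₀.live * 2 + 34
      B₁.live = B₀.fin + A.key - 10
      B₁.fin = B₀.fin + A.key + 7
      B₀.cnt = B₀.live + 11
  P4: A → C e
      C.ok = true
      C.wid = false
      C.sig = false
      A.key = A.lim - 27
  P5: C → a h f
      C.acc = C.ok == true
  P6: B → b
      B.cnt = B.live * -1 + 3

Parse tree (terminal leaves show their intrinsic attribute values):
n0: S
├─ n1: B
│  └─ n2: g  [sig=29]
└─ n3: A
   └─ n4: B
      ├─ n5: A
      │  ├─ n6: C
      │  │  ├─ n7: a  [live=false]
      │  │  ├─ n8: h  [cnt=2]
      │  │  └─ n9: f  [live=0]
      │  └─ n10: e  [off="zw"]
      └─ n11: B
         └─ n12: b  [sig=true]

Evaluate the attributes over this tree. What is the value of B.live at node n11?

1. n1.live = -9  [-9]
2. n1.fin = -1  [-1]
3. n2.sig = 29  [terminal]
4. n1.cnt = 16  [B.fin + 17]
5. n3.lim = 0  [0]
6. n4.live = -8  [-8]
7. n4.fin = 16  [16]
8. n5.lim = 18  [B₀.live * 2 + 34]
9. n6.ok = true  [true]
10. n6.wid = false  [false]
11. n6.sig = false  [false]
12. n7.live = false  [terminal]
13. n8.cnt = 2  [terminal]
14. n9.live = 0  [terminal]
15. n6.acc = true  [C.ok == true]
16. n10.off = "zw"  [terminal]
17. n5.key = -9  [A.lim - 27]
18. n11.live = -3  [B₀.fin + A.key - 10]
19. n11.fin = 14  [B₀.fin + A.key + 7]
20. n12.sig = true  [terminal]
21. n11.cnt = 6  [B.live * -1 + 3]
22. n4.cnt = 3  [B₀.live + 11]
23. n3.key = 12  [B.cnt + 9]
24. n0.off = "qk"  ["qk"]
25. n0.wid = true  [A.key > 11]
26. n0.env = true  [true]
27. n0.lab = 28  [A.key + 16]

-3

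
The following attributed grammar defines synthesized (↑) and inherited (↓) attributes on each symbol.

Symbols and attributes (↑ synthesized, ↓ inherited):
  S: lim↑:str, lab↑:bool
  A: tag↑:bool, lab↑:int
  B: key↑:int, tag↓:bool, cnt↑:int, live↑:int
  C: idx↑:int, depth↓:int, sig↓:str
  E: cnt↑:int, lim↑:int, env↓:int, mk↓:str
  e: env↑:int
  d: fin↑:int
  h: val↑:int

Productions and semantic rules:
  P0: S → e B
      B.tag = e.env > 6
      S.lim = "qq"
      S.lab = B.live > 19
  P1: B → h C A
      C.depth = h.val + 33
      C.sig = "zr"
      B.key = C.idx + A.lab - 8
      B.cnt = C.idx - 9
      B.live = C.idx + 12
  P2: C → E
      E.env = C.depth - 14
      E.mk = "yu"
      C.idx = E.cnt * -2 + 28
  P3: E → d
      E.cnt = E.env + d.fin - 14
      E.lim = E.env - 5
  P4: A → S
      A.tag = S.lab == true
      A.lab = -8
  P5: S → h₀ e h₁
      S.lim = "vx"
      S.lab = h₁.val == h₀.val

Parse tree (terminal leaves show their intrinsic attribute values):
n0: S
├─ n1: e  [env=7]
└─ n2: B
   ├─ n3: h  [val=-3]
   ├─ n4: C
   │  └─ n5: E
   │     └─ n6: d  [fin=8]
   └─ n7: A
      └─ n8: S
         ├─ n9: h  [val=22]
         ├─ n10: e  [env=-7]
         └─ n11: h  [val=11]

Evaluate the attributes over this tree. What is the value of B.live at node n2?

1. n1.env = 7  [terminal]
2. n2.tag = true  [e.env > 6]
3. n3.val = -3  [terminal]
4. n4.depth = 30  [h.val + 33]
5. n4.sig = "zr"  ["zr"]
6. n5.env = 16  [C.depth - 14]
7. n5.mk = "yu"  ["yu"]
8. n6.fin = 8  [terminal]
9. n5.cnt = 10  [E.env + d.fin - 14]
10. n5.lim = 11  [E.env - 5]
11. n4.idx = 8  [E.cnt * -2 + 28]
12. n9.val = 22  [terminal]
13. n10.env = -7  [terminal]
14. n11.val = 11  [terminal]
15. n8.lim = "vx"  ["vx"]
16. n8.lab = false  [h₁.val == h₀.val]
17. n7.tag = false  [S.lab == true]
18. n7.lab = -8  [-8]
19. n2.key = -8  [C.idx + A.lab - 8]
20. n2.cnt = -1  [C.idx - 9]
21. n2.live = 20  [C.idx + 12]
22. n0.lim = "qq"  ["qq"]
23. n0.lab = true  [B.live > 19]

20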